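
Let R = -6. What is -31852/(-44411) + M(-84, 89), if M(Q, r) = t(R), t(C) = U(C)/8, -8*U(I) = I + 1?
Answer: 2260583/2842304 ≈ 0.79533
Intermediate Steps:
U(I) = -⅛ - I/8 (U(I) = -(I + 1)/8 = -(1 + I)/8 = -⅛ - I/8)
t(C) = -1/64 - C/64 (t(C) = (-⅛ - C/8)/8 = (-⅛ - C/8)*(⅛) = -1/64 - C/64)
M(Q, r) = 5/64 (M(Q, r) = -1/64 - 1/64*(-6) = -1/64 + 3/32 = 5/64)
-31852/(-44411) + M(-84, 89) = -31852/(-44411) + 5/64 = -31852*(-1/44411) + 5/64 = 31852/44411 + 5/64 = 2260583/2842304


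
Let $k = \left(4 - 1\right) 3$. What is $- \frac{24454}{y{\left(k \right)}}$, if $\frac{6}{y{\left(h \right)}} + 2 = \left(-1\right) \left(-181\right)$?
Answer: $- \frac{2188633}{3} \approx -7.2954 \cdot 10^{5}$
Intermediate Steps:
$k = 9$ ($k = 3 \cdot 3 = 9$)
$y{\left(h \right)} = \frac{6}{179}$ ($y{\left(h \right)} = \frac{6}{-2 - -181} = \frac{6}{-2 + 181} = \frac{6}{179}$)
$- \frac{24454}{y{\left(k \right)}} = - \frac{24454}{\frac{6}{179}} = \left(-24454\right) \frac{179}{6} = - \frac{2188633}{3}$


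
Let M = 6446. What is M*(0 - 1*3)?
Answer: -19338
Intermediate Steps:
M*(0 - 1*3) = 6446*(0 - 1*3) = 6446*(0 - 3) = 6446*(-3) = -19338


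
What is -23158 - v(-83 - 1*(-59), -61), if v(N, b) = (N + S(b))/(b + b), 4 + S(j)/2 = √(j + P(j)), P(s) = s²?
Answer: -1412654/61 + 2*√915/61 ≈ -23157.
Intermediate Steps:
S(j) = -8 + 2*√(j + j²)
v(N, b) = (-8 + N + 2*√(b*(1 + b)))/(2*b) (v(N, b) = (N + (-8 + 2*√(b*(1 + b))))/(b + b) = (-8 + N + 2*√(b*(1 + b)))/((2*b)) = (-8 + N + 2*√(b*(1 + b)))*(1/(2*b)) = (-8 + N + 2*√(b*(1 + b)))/(2*b))
-23158 - v(-83 - 1*(-59), -61) = -23158 - (-4 + √(-61*(1 - 61)) + (-83 - 1*(-59))/2)/(-61) = -23158 - (-1)*(-4 + √(-61*(-60)) + (-83 + 59)/2)/61 = -23158 - (-1)*(-4 + √3660 + (½)*(-24))/61 = -23158 - (-1)*(-4 + 2*√915 - 12)/61 = -23158 - (-1)*(-16 + 2*√915)/61 = -23158 - (16/61 - 2*√915/61) = -23158 + (-16/61 + 2*√915/61) = -1412654/61 + 2*√915/61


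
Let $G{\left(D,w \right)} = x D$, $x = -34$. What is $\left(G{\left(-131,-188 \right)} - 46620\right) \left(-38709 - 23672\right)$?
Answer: $2630357246$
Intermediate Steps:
$G{\left(D,w \right)} = - 34 D$
$\left(G{\left(-131,-188 \right)} - 46620\right) \left(-38709 - 23672\right) = \left(\left(-34\right) \left(-131\right) - 46620\right) \left(-38709 - 23672\right) = \left(4454 - 46620\right) \left(-62381\right) = \left(-42166\right) \left(-62381\right) = 2630357246$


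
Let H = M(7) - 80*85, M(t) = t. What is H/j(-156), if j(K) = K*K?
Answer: -6793/24336 ≈ -0.27913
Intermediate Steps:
j(K) = K**2
H = -6793 (H = 7 - 80*85 = 7 - 6800 = -6793)
H/j(-156) = -6793/((-156)**2) = -6793/24336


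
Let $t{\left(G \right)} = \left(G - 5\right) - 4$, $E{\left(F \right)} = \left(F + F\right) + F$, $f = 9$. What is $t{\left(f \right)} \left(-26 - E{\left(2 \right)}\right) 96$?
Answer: $0$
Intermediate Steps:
$E{\left(F \right)} = 3 F$ ($E{\left(F \right)} = 2 F + F = 3 F$)
$t{\left(G \right)} = -9 + G$ ($t{\left(G \right)} = \left(-5 + G\right) - 4 = -9 + G$)
$t{\left(f \right)} \left(-26 - E{\left(2 \right)}\right) 96 = \left(-9 + 9\right) \left(-26 - 3 \cdot 2\right) 96 = 0 \left(-26 - 6\right) 96 = 0 \left(-32\right) 96 = 0 \cdot 96 = 0$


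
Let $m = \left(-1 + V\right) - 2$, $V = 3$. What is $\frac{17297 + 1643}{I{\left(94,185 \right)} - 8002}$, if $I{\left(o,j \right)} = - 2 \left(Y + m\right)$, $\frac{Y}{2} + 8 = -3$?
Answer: $- \frac{9470}{3979} \approx -2.38$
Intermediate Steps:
$m = 0$ ($m = \left(-1 + 3\right) - 2 = 2 - 2 = 0$)
$Y = -22$ ($Y = -16 + 2 \left(-3\right) = -16 - 6 = -22$)
$I{\left(o,j \right)} = 44$ ($I{\left(o,j \right)} = - 2 \left(-22 + 0\right) = \left(-2\right) \left(-22\right) = 44$)
$\frac{17297 + 1643}{I{\left(94,185 \right)} - 8002} = \frac{17297 + 1643}{44 - 8002} = \frac{18940}{-7958} = 18940 \left(- \frac{1}{7958}\right) = - \frac{9470}{3979}$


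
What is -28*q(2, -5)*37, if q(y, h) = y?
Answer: -2072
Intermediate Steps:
-28*q(2, -5)*37 = -28*2*37 = -56*37 = -2072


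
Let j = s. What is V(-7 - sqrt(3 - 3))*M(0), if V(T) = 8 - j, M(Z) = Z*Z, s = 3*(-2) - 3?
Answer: 0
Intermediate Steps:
s = -9 (s = -6 - 3 = -9)
j = -9
M(Z) = Z**2
V(T) = 17 (V(T) = 8 - 1*(-9) = 8 + 9 = 17)
V(-7 - sqrt(3 - 3))*M(0) = 17*0**2 = 17*0 = 0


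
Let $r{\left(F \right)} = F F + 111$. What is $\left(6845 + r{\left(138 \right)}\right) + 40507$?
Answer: $66507$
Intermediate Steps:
$r{\left(F \right)} = 111 + F^{2}$ ($r{\left(F \right)} = F^{2} + 111 = 111 + F^{2}$)
$\left(6845 + r{\left(138 \right)}\right) + 40507 = \left(6845 + \left(111 + 138^{2}\right)\right) + 40507 = \left(6845 + \left(111 + 19044\right)\right) + 40507 = \left(6845 + 19155\right) + 40507 = 26000 + 40507 = 66507$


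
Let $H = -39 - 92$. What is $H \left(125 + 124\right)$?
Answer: $-32619$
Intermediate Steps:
$H = -131$
$H \left(125 + 124\right) = - 131 \left(125 + 124\right) = \left(-131\right) 249 = -32619$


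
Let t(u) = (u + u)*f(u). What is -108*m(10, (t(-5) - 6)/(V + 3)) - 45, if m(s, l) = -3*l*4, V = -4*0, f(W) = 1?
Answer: -6957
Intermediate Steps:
V = 0
t(u) = 2*u (t(u) = (u + u)*1 = (2*u)*1 = 2*u)
m(s, l) = -12*l
-108*m(10, (t(-5) - 6)/(V + 3)) - 45 = -(-1296)*(2*(-5) - 6)/(0 + 3) - 45 = -(-1296)*(-10 - 6)/3 - 45 = -(-1296)*(-16*⅓) - 45 = -(-1296)*(-16)/3 - 45 = -108*64 - 45 = -6912 - 45 = -6957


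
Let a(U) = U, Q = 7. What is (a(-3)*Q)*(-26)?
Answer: 546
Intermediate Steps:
(a(-3)*Q)*(-26) = -3*7*(-26) = -21*(-26) = 546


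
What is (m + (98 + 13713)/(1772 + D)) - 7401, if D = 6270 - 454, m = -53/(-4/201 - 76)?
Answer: -30636229057/4140880 ≈ -7398.5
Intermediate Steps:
m = 10653/15280 (m = -53/(-4*1/201 - 76) = -53/(-4/201 - 76) = -53/(-15280/201) = -201/15280*(-53) = 10653/15280 ≈ 0.69719)
D = 5816
(m + (98 + 13713)/(1772 + D)) - 7401 = (10653/15280 + (98 + 13713)/(1772 + 5816)) - 7401 = (10653/15280 + 13811/7588) - 7401 = (10653/15280 + 13811*(1/7588)) - 7401 = (10653/15280 + 1973/1084) - 7401 = 10423823/4140880 - 7401 = -30636229057/4140880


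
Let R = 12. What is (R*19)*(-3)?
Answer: -684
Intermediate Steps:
(R*19)*(-3) = (12*19)*(-3) = 228*(-3) = -684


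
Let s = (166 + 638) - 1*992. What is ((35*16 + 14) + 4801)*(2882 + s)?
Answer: 14480250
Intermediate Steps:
s = -188 (s = 804 - 992 = -188)
((35*16 + 14) + 4801)*(2882 + s) = ((35*16 + 14) + 4801)*(2882 - 188) = ((560 + 14) + 4801)*2694 = (574 + 4801)*2694 = 5375*2694 = 14480250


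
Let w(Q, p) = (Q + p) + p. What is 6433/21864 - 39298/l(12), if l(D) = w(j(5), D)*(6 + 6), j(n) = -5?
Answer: -23826243/138472 ≈ -172.07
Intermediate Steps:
w(Q, p) = Q + 2*p
l(D) = -60 + 24*D (l(D) = (-5 + 2*D)*(6 + 6) = (-5 + 2*D)*12 = -60 + 24*D)
6433/21864 - 39298/l(12) = 6433/21864 - 39298/(-60 + 24*12) = 6433*(1/21864) - 39298/(-60 + 288) = 6433/21864 - 39298/228 = 6433/21864 - 39298*1/228 = 6433/21864 - 19649/114 = -23826243/138472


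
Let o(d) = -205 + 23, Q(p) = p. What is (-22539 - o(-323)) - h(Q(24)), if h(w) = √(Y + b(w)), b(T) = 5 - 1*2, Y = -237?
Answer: -22357 - 3*I*√26 ≈ -22357.0 - 15.297*I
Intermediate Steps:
b(T) = 3 (b(T) = 5 - 2 = 3)
h(w) = 3*I*√26 (h(w) = √(-237 + 3) = √(-234) = 3*I*√26)
o(d) = -182
(-22539 - o(-323)) - h(Q(24)) = (-22539 - 1*(-182)) - 3*I*√26 = (-22539 + 182) - 3*I*√26 = -22357 - 3*I*√26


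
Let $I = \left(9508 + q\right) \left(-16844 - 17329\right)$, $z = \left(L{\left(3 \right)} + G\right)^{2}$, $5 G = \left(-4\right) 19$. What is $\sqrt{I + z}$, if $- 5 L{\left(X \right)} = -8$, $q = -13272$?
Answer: $\frac{2 \sqrt{803920981}}{5} \approx 11341.0$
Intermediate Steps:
$L{\left(X \right)} = \frac{8}{5}$ ($L{\left(X \right)} = \left(- \frac{1}{5}\right) \left(-8\right) = \frac{8}{5}$)
$G = - \frac{76}{5}$ ($G = \frac{\left(-4\right) 19}{5} = \frac{1}{5} \left(-76\right) = - \frac{76}{5} \approx -15.2$)
$z = \frac{4624}{25}$ ($z = \left(\frac{8}{5} - \frac{76}{5}\right)^{2} = \left(- \frac{68}{5}\right)^{2} = \frac{4624}{25} \approx 184.96$)
$I = 128627172$ ($I = \left(9508 - 13272\right) \left(-16844 - 17329\right) = \left(-3764\right) \left(-34173\right) = 128627172$)
$\sqrt{I + z} = \sqrt{128627172 + \frac{4624}{25}} = \sqrt{\frac{3215683924}{25}} = \frac{2 \sqrt{803920981}}{5}$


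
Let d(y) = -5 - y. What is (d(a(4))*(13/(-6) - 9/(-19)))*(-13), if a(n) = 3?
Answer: -10036/57 ≈ -176.07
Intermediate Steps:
(d(a(4))*(13/(-6) - 9/(-19)))*(-13) = ((-5 - 1*3)*(13/(-6) - 9/(-19)))*(-13) = ((-5 - 3)*(13*(-1/6) - 9*(-1/19)))*(-13) = -8*(-13/6 + 9/19)*(-13) = -8*(-193/114)*(-13) = (772/57)*(-13) = -10036/57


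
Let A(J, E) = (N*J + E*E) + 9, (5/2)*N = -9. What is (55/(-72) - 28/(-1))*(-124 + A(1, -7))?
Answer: -56869/30 ≈ -1895.6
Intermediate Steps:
N = -18/5 (N = (⅖)*(-9) = -18/5 ≈ -3.6000)
A(J, E) = 9 + E² - 18*J/5 (A(J, E) = (-18*J/5 + E*E) + 9 = (-18*J/5 + E²) + 9 = (E² - 18*J/5) + 9 = 9 + E² - 18*J/5)
(55/(-72) - 28/(-1))*(-124 + A(1, -7)) = (55/(-72) - 28/(-1))*(-124 + (9 + (-7)² - 18/5*1)) = (55*(-1/72) - 28*(-1))*(-124 + (9 + 49 - 18/5)) = (-55/72 + 28)*(-124 + 272/5) = (1961/72)*(-348/5) = -56869/30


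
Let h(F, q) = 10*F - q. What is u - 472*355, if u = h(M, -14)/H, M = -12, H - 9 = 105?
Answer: -9550973/57 ≈ -1.6756e+5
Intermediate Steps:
H = 114 (H = 9 + 105 = 114)
h(F, q) = -q + 10*F
u = -53/57 (u = (-1*(-14) + 10*(-12))/114 = (14 - 120)*(1/114) = -106*1/114 = -53/57 ≈ -0.92982)
u - 472*355 = -53/57 - 472*355 = -53/57 - 167560 = -9550973/57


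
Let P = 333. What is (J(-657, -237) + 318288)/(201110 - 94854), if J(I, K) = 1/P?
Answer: 105989905/35383248 ≈ 2.9955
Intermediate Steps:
J(I, K) = 1/333
(J(-657, -237) + 318288)/(201110 - 94854) = (1/333 + 318288)/(201110 - 94854) = (105989905/333)/106256 = (105989905/333)*(1/106256) = 105989905/35383248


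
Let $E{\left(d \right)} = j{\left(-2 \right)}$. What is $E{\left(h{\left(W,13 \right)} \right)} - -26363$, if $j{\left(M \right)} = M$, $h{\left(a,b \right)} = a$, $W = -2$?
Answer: $26361$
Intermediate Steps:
$E{\left(d \right)} = -2$
$E{\left(h{\left(W,13 \right)} \right)} - -26363 = -2 - -26363 = -2 + 26363 = 26361$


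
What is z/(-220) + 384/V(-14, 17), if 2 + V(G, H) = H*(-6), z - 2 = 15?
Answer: -10781/2860 ≈ -3.7696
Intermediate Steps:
z = 17 (z = 2 + 15 = 17)
V(G, H) = -2 - 6*H (V(G, H) = -2 + H*(-6) = -2 - 6*H)
z/(-220) + 384/V(-14, 17) = 17/(-220) + 384/(-2 - 6*17) = 17*(-1/220) + 384/(-2 - 102) = -17/220 + 384/(-104) = -17/220 + 384*(-1/104) = -17/220 - 48/13 = -10781/2860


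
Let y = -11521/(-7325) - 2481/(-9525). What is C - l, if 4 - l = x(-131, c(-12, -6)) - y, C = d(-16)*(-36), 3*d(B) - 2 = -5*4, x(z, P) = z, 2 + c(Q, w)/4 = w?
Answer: 73646797/930275 ≈ 79.167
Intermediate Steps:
c(Q, w) = -8 + 4*w
d(B) = -6 (d(B) = 2/3 + (-5*4)/3 = 2/3 + (1/3)*(-20) = 2/3 - 20/3 = -6)
C = 216 (C = -6*(-36) = 216)
y = 1705478/930275 (y = -11521*(-1/7325) - 2481*(-1/9525) = 11521/7325 + 827/3175 = 1705478/930275 ≈ 1.8333)
l = 127292603/930275 (l = 4 - (-131 - 1*1705478/930275) = 4 - (-131 - 1705478/930275) = 4 - 1*(-123571503/930275) = 4 + 123571503/930275 = 127292603/930275 ≈ 136.83)
C - l = 216 - 1*127292603/930275 = 216 - 127292603/930275 = 73646797/930275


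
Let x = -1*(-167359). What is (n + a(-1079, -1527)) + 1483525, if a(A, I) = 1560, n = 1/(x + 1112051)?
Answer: 1900032599851/1279410 ≈ 1.4851e+6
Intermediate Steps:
x = 167359
n = 1/1279410 (n = 1/(167359 + 1112051) = 1/1279410 ≈ 7.8161e-7)
(n + a(-1079, -1527)) + 1483525 = (1/1279410 + 1560) + 1483525 = 1995879601/1279410 + 1483525 = 1900032599851/1279410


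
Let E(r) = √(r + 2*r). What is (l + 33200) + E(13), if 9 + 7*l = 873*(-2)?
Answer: 230645/7 + √39 ≈ 32956.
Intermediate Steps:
E(r) = √3*√r (E(r) = √(3*r) = √3*√r)
l = -1755/7 (l = -9/7 + (873*(-2))/7 = -9/7 + (⅐)*(-1746) = -9/7 - 1746/7 = -1755/7 ≈ -250.71)
(l + 33200) + E(13) = (-1755/7 + 33200) + √3*√13 = 230645/7 + √39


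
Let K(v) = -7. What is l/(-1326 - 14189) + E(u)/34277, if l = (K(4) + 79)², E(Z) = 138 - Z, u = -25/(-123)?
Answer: -21593148329/65412341565 ≈ -0.33011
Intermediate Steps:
u = 25/123 (u = -25*(-1)/123 = -1*(-25/123) = 25/123 ≈ 0.20325)
l = 5184 (l = (-7 + 79)² = 72² = 5184)
l/(-1326 - 14189) + E(u)/34277 = 5184/(-1326 - 14189) + (138 - 1*25/123)/34277 = 5184/(-15515) + (138 - 25/123)*(1/34277) = 5184*(-1/15515) + (16949/123)*(1/34277) = -5184/15515 + 16949/4216071 = -21593148329/65412341565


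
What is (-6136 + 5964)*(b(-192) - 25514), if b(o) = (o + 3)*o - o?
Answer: -1886152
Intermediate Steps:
b(o) = -o + o*(3 + o) (b(o) = (3 + o)*o - o = o*(3 + o) - o = -o + o*(3 + o))
(-6136 + 5964)*(b(-192) - 25514) = (-6136 + 5964)*(-192*(2 - 192) - 25514) = -172*(-192*(-190) - 25514) = -172*(36480 - 25514) = -172*10966 = -1886152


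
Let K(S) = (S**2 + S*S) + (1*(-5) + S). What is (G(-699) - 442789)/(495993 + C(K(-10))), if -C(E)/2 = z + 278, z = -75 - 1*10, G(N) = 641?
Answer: -63164/70801 ≈ -0.89213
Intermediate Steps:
z = -85 (z = -75 - 10 = -85)
K(S) = -5 + S + 2*S**2 (K(S) = (S**2 + S**2) + (-5 + S) = 2*S**2 + (-5 + S) = -5 + S + 2*S**2)
C(E) = -386 (C(E) = -2*(-85 + 278) = -2*193 = -386)
(G(-699) - 442789)/(495993 + C(K(-10))) = (641 - 442789)/(495993 - 386) = -442148/495607 = -442148*1/495607 = -63164/70801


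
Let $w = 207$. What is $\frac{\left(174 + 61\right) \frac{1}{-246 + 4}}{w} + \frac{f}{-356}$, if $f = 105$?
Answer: $- \frac{2671765}{8916732} \approx -0.29963$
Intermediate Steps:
$\frac{\left(174 + 61\right) \frac{1}{-246 + 4}}{w} + \frac{f}{-356} = \frac{\left(174 + 61\right) \frac{1}{-246 + 4}}{207} + \frac{105}{-356} = \frac{235}{-242} \cdot \frac{1}{207} + 105 \left(- \frac{1}{356}\right) = 235 \left(- \frac{1}{242}\right) \frac{1}{207} - \frac{105}{356} = \left(- \frac{235}{242}\right) \frac{1}{207} - \frac{105}{356} = - \frac{235}{50094} - \frac{105}{356} = - \frac{2671765}{8916732}$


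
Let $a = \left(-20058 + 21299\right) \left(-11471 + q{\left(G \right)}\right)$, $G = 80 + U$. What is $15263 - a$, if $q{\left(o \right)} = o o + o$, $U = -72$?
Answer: $14161422$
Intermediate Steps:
$G = 8$ ($G = 80 - 72 = 8$)
$q{\left(o \right)} = o + o^{2}$ ($q{\left(o \right)} = o^{2} + o = o + o^{2}$)
$a = -14146159$ ($a = \left(-20058 + 21299\right) \left(-11471 + 8 \left(1 + 8\right)\right) = 1241 \left(-11471 + 8 \cdot 9\right) = 1241 \left(-11471 + 72\right) = 1241 \left(-11399\right) = -14146159$)
$15263 - a = 15263 - -14146159 = 15263 + 14146159 = 14161422$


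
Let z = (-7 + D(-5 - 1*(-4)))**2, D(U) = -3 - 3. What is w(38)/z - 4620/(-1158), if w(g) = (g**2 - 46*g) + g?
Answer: 78792/32617 ≈ 2.4157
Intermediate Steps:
D(U) = -6
w(g) = g**2 - 45*g
z = 169 (z = (-7 - 6)**2 = (-13)**2 = 169)
w(38)/z - 4620/(-1158) = (38*(-45 + 38))/169 - 4620/(-1158) = (38*(-7))*(1/169) - 4620*(-1/1158) = -266*1/169 + 770/193 = -266/169 + 770/193 = 78792/32617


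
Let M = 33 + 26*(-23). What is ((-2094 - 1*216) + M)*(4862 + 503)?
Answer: -15424375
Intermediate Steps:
M = -565 (M = 33 - 598 = -565)
((-2094 - 1*216) + M)*(4862 + 503) = ((-2094 - 1*216) - 565)*(4862 + 503) = ((-2094 - 216) - 565)*5365 = (-2310 - 565)*5365 = -2875*5365 = -15424375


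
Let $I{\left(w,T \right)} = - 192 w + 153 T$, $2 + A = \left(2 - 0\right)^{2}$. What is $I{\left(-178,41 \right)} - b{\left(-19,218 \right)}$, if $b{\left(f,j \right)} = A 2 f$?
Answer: $40525$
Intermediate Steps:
$A = 2$ ($A = -2 + \left(2 - 0\right)^{2} = -2 + \left(2 + 0\right)^{2} = -2 + 2^{2} = -2 + 4 = 2$)
$b{\left(f,j \right)} = 4 f$ ($b{\left(f,j \right)} = 2 \cdot 2 f = 4 f$)
$I{\left(-178,41 \right)} - b{\left(-19,218 \right)} = \left(\left(-192\right) \left(-178\right) + 153 \cdot 41\right) - 4 \left(-19\right) = \left(34176 + 6273\right) - -76 = 40449 + 76 = 40525$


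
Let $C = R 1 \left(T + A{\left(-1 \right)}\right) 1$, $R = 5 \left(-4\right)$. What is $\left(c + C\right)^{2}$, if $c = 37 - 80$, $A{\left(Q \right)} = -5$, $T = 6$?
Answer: $3969$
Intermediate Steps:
$R = -20$
$c = -43$ ($c = 37 - 80 = -43$)
$C = -20$ ($C = \left(-20\right) 1 \left(6 - 5\right) 1 = - 20 \cdot 1 \cdot 1 = \left(-20\right) 1 = -20$)
$\left(c + C\right)^{2} = \left(-43 - 20\right)^{2} = \left(-63\right)^{2} = 3969$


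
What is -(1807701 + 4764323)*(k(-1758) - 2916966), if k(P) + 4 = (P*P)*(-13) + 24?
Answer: 283216629278672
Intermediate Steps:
k(P) = 20 - 13*P² (k(P) = -4 + ((P*P)*(-13) + 24) = -4 + (P²*(-13) + 24) = -4 + (-13*P² + 24) = -4 + (24 - 13*P²) = 20 - 13*P²)
-(1807701 + 4764323)*(k(-1758) - 2916966) = -(1807701 + 4764323)*((20 - 13*(-1758)²) - 2916966) = -6572024*((20 - 13*3090564) - 2916966) = -6572024*((20 - 40177332) - 2916966) = -6572024*(-40177312 - 2916966) = -6572024*(-43094278) = -1*(-283216629278672) = 283216629278672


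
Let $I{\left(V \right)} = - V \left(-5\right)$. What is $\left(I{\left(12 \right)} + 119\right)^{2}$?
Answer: $32041$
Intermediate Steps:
$I{\left(V \right)} = 5 V$ ($I{\left(V \right)} = - \left(-5\right) V = 5 V$)
$\left(I{\left(12 \right)} + 119\right)^{2} = \left(5 \cdot 12 + 119\right)^{2} = \left(60 + 119\right)^{2} = 179^{2} = 32041$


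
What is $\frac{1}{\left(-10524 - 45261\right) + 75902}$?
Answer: $\frac{1}{20117} \approx 4.9709 \cdot 10^{-5}$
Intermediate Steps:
$\frac{1}{\left(-10524 - 45261\right) + 75902} = \frac{1}{-55785 + 75902} = \frac{1}{20117}$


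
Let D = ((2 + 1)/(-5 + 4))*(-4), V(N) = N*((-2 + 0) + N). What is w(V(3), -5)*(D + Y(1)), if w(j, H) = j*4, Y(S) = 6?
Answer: 216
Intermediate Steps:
V(N) = N*(-2 + N)
w(j, H) = 4*j
D = 12 (D = (3/(-1))*(-4) = (3*(-1))*(-4) = -3*(-4) = 12)
w(V(3), -5)*(D + Y(1)) = (4*(3*(-2 + 3)))*(12 + 6) = (4*(3*1))*18 = (4*3)*18 = 12*18 = 216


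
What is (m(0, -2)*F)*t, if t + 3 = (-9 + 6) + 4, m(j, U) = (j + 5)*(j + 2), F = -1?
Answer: 20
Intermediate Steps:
m(j, U) = (2 + j)*(5 + j) (m(j, U) = (5 + j)*(2 + j) = (2 + j)*(5 + j))
t = -2 (t = -3 + ((-9 + 6) + 4) = -3 + (-3 + 4) = -3 + 1 = -2)
(m(0, -2)*F)*t = ((10 + 0**2 + 7*0)*(-1))*(-2) = ((10 + 0 + 0)*(-1))*(-2) = (10*(-1))*(-2) = -10*(-2) = 20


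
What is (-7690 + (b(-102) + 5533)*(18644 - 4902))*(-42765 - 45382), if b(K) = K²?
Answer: -19304066420908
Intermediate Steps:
(-7690 + (b(-102) + 5533)*(18644 - 4902))*(-42765 - 45382) = (-7690 + ((-102)² + 5533)*(18644 - 4902))*(-42765 - 45382) = (-7690 + (10404 + 5533)*13742)*(-88147) = (-7690 + 15937*13742)*(-88147) = (-7690 + 219006254)*(-88147) = 218998564*(-88147) = -19304066420908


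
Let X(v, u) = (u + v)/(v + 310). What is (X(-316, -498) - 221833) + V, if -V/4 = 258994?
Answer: -3773020/3 ≈ -1.2577e+6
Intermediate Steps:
X(v, u) = (u + v)/(310 + v)
V = -1035976 (V = -4*258994 = -1035976)
(X(-316, -498) - 221833) + V = ((-498 - 316)/(310 - 316) - 221833) - 1035976 = (-814/(-6) - 221833) - 1035976 = (-⅙*(-814) - 221833) - 1035976 = (407/3 - 221833) - 1035976 = -665092/3 - 1035976 = -3773020/3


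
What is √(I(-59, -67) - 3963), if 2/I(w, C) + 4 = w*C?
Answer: 31*I*√64309465/3949 ≈ 62.952*I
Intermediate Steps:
I(w, C) = 2/(-4 + C*w) (I(w, C) = 2/(-4 + w*C) = 2/(-4 + C*w))
√(I(-59, -67) - 3963) = √(2/(-4 - 67*(-59)) - 3963) = √(2/(-4 + 3953) - 3963) = √(2/3949 - 3963) = √(-15649885/3949) = 31*I*√64309465/3949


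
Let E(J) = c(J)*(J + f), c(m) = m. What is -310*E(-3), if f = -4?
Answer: -6510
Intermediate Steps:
E(J) = J*(-4 + J) (E(J) = J*(J - 4) = J*(-4 + J))
-310*E(-3) = -(-930)*(-4 - 3) = -(-930)*(-7) = -310*21 = -6510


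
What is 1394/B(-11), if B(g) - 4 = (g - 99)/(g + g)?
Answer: 1394/9 ≈ 154.89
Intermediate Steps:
B(g) = 4 + (-99 + g)/(2*g) (B(g) = 4 + (g - 99)/(g + g) = 4 + (-99 + g)/((2*g)) = 4 + (-99 + g)*(1/(2*g)) = 4 + (-99 + g)/(2*g))
1394/B(-11) = 1394/(((9/2)*(-11 - 11)/(-11))) = 1394/(((9/2)*(-1/11)*(-22))) = 1394/9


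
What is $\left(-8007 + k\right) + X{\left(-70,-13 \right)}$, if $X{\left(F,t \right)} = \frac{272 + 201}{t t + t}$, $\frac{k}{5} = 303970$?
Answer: $\frac{235847981}{156} \approx 1.5118 \cdot 10^{6}$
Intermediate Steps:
$k = 1519850$ ($k = 5 \cdot 303970 = 1519850$)
$X{\left(F,t \right)} = \frac{473}{t + t^{2}}$ ($X{\left(F,t \right)} = \frac{473}{t^{2} + t} = \frac{473}{t + t^{2}}$)
$\left(-8007 + k\right) + X{\left(-70,-13 \right)} = \left(-8007 + 1519850\right) + \frac{473}{\left(-13\right) \left(1 - 13\right)} = 1511843 + 473 \left(- \frac{1}{13}\right) \frac{1}{-12} = 1511843 + 473 \left(- \frac{1}{13}\right) \left(- \frac{1}{12}\right) = 1511843 + \frac{473}{156} = \frac{235847981}{156}$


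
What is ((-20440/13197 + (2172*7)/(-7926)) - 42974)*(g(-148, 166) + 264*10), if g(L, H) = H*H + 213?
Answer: -22783528753313884/17433237 ≈ -1.3069e+9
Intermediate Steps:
g(L, H) = 213 + H² (g(L, H) = H² + 213 = 213 + H²)
((-20440/13197 + (2172*7)/(-7926)) - 42974)*(g(-148, 166) + 264*10) = ((-20440/13197 + (2172*7)/(-7926)) - 42974)*((213 + 166²) + 264*10) = ((-20440*1/13197 + 15204*(-1/7926)) - 42974)*((213 + 27556) + 2640) = ((-20440/13197 - 2534/1321) - 42974)*(27769 + 2640) = (-60442438/17433237 - 42974)*30409 = -749236369276/17433237*30409 = -22783528753313884/17433237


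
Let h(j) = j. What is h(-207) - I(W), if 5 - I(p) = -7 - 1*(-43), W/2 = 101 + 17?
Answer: -176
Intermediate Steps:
W = 236 (W = 2*(101 + 17) = 2*118 = 236)
I(p) = -31 (I(p) = 5 - (-7 - 1*(-43)) = 5 - (-7 + 43) = 5 - 1*36 = 5 - 36 = -31)
h(-207) - I(W) = -207 - 1*(-31) = -207 + 31 = -176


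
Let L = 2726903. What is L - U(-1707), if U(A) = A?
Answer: 2728610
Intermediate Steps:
L - U(-1707) = 2726903 - 1*(-1707) = 2726903 + 1707 = 2728610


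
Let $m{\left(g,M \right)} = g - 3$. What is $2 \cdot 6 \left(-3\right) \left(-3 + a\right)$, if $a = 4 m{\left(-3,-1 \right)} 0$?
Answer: $108$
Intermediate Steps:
$m{\left(g,M \right)} = -3 + g$
$a = 0$ ($a = 4 \left(-3 - 3\right) 0 = 4 \left(-6\right) 0 = \left(-24\right) 0 = 0$)
$2 \cdot 6 \left(-3\right) \left(-3 + a\right) = 2 \cdot 6 \left(-3\right) \left(-3 + 0\right) = 12 \left(-3\right) \left(-3\right) = \left(-36\right) \left(-3\right) = 108$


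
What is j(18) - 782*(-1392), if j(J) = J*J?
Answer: 1088868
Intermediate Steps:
j(J) = J²
j(18) - 782*(-1392) = 18² - 782*(-1392) = 324 + 1088544 = 1088868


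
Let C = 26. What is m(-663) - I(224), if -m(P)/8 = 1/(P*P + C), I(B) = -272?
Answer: 119569832/439595 ≈ 272.00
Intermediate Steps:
m(P) = -8/(26 + P**2) (m(P) = -8/(P*P + 26) = -8/(P**2 + 26) = -8/(26 + P**2))
m(-663) - I(224) = -8/(26 + (-663)**2) - 1*(-272) = -8/(26 + 439569) + 272 = -8/439595 + 272 = 119569832/439595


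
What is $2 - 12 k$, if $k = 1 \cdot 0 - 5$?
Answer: $62$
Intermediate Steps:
$k = -5$ ($k = 0 - 5 = -5$)
$2 - 12 k = 2 - -60 = 2 + 60 = 62$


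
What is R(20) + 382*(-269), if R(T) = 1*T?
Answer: -102738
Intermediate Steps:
R(T) = T
R(20) + 382*(-269) = 20 + 382*(-269) = 20 - 102758 = -102738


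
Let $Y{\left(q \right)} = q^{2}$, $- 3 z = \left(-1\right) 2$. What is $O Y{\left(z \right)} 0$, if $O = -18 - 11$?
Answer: $0$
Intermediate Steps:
$O = -29$ ($O = -18 - 11 = -29$)
$z = \frac{2}{3}$ ($z = - \frac{\left(-1\right) 2}{3} = \left(- \frac{1}{3}\right) \left(-2\right) = \frac{2}{3} \approx 0.66667$)
$O Y{\left(z \right)} 0 = - 29 \left(\frac{2}{3}\right)^{2} \cdot 0 = \left(-29\right) \frac{4}{9} \cdot 0 = \left(- \frac{116}{9}\right) 0 = 0$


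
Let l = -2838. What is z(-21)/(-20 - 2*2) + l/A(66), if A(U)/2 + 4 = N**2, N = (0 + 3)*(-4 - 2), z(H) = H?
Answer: -1139/320 ≈ -3.5594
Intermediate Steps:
N = -18 (N = 3*(-6) = -18)
A(U) = 640 (A(U) = -8 + 2*(-18)**2 = -8 + 2*324 = -8 + 648 = 640)
z(-21)/(-20 - 2*2) + l/A(66) = -21/(-20 - 2*2) - 2838/640 = -21/(-20 - 4) - 2838*1/640 = -21/(-24) - 1419/320 = -21*(-1/24) - 1419/320 = 7/8 - 1419/320 = -1139/320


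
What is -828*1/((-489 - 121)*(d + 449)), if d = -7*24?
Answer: 414/85705 ≈ 0.0048305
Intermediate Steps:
d = -168
-828*1/((-489 - 121)*(d + 449)) = -828*1/((-489 - 121)*(-168 + 449)) = -828/(281*(-610)) = -828/(-171410) = -828*(-1/171410) = 414/85705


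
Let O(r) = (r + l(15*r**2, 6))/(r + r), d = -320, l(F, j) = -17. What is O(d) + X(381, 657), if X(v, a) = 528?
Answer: 338257/640 ≈ 528.53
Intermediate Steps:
O(r) = (-17 + r)/(2*r) (O(r) = (r - 17)/(r + r) = (-17 + r)/((2*r)) = (-17 + r)*(1/(2*r)) = (-17 + r)/(2*r))
O(d) + X(381, 657) = (1/2)*(-17 - 320)/(-320) + 528 = (1/2)*(-1/320)*(-337) + 528 = 337/640 + 528 = 338257/640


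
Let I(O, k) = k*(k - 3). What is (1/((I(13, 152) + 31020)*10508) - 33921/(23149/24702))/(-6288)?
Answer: 472537456688373299/82088107468969728 ≈ 5.7565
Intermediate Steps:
I(O, k) = k*(-3 + k)
(1/((I(13, 152) + 31020)*10508) - 33921/(23149/24702))/(-6288) = (1/((152*(-3 + 152) + 31020)*10508) - 33921/(23149/24702))/(-6288) = ((1/10508)/(152*149 + 31020) - 33921/(23149*(1/24702)))*(-1/6288) = ((1/10508)/(22648 + 31020) - 33921/23149/24702)*(-1/6288) = ((1/10508)/53668 - 33921*24702/23149)*(-1/6288) = ((1/53668)*(1/10508) - 837916542/23149)*(-1/6288) = (1/563943344 - 837916542/23149)*(-1/6288) = -472537456688373299/13054724470256*(-1/6288) = 472537456688373299/82088107468969728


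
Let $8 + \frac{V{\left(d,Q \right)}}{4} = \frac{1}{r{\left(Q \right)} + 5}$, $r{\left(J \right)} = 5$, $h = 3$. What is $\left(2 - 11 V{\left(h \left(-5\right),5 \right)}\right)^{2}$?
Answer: $\frac{3055504}{25} \approx 1.2222 \cdot 10^{5}$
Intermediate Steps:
$V{\left(d,Q \right)} = - \frac{158}{5}$ ($V{\left(d,Q \right)} = -32 + \frac{4}{5 + 5} = -32 + \frac{4}{10} = -32 + 4 \cdot \frac{1}{10} = -32 + \frac{2}{5} = - \frac{158}{5}$)
$\left(2 - 11 V{\left(h \left(-5\right),5 \right)}\right)^{2} = \left(2 - - \frac{1738}{5}\right)^{2} = \left(2 + \frac{1738}{5}\right)^{2} = \left(\frac{1748}{5}\right)^{2} = \frac{3055504}{25}$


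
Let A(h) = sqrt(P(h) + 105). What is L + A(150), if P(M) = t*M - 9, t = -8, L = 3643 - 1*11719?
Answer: -8076 + 4*I*sqrt(69) ≈ -8076.0 + 33.227*I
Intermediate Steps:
L = -8076 (L = 3643 - 11719 = -8076)
P(M) = -9 - 8*M (P(M) = -8*M - 9 = -9 - 8*M)
A(h) = sqrt(96 - 8*h) (A(h) = sqrt((-9 - 8*h) + 105) = sqrt(96 - 8*h))
L + A(150) = -8076 + 2*sqrt(24 - 2*150) = -8076 + 2*sqrt(24 - 300) = -8076 + 2*sqrt(-276) = -8076 + 2*(2*I*sqrt(69)) = -8076 + 4*I*sqrt(69)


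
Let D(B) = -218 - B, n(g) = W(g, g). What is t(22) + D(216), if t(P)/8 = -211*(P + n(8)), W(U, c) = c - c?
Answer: -37570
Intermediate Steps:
W(U, c) = 0
n(g) = 0
t(P) = -1688*P (t(P) = 8*(-211*(P + 0)) = 8*(-211*P) = -1688*P)
t(22) + D(216) = -1688*22 + (-218 - 1*216) = -37136 + (-218 - 216) = -37136 - 434 = -37570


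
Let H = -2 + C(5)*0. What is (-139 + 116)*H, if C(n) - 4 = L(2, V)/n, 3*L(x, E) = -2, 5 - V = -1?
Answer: 46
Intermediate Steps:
V = 6 (V = 5 - 1*(-1) = 5 + 1 = 6)
L(x, E) = -2/3 (L(x, E) = (1/3)*(-2) = -2/3)
C(n) = 4 - 2/(3*n)
H = -2 (H = -2 + (4 - 2/3/5)*0 = -2 + (4 - 2/3*1/5)*0 = -2 + (4 - 2/15)*0 = -2 + (58/15)*0 = -2 + 0 = -2)
(-139 + 116)*H = (-139 + 116)*(-2) = -23*(-2) = 46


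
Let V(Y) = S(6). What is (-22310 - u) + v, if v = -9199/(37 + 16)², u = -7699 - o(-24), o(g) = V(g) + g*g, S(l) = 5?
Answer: -39419469/2809 ≈ -14033.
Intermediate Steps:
V(Y) = 5
o(g) = 5 + g² (o(g) = 5 + g*g = 5 + g²)
u = -8280 (u = -7699 - (5 + (-24)²) = -7699 - (5 + 576) = -7699 - 1*581 = -7699 - 581 = -8280)
v = -9199/2809 (v = -9199/(53²) = -9199/2809 ≈ -3.2748)
(-22310 - u) + v = (-22310 - 1*(-8280)) - 9199/2809 = (-22310 + 8280) - 9199/2809 = -14030 - 9199/2809 = -39419469/2809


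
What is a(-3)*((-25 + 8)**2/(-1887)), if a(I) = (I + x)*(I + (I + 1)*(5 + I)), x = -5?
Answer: -952/111 ≈ -8.5766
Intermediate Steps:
a(I) = (-5 + I)*(I + (1 + I)*(5 + I)) (a(I) = (I - 5)*(I + (I + 1)*(5 + I)) = (-5 + I)*(I + (1 + I)*(5 + I)))
a(-3)*((-25 + 8)**2/(-1887)) = (-25 + (-3)**3 - 30*(-3) + 2*(-3)**2)*((-25 + 8)**2/(-1887)) = (-25 - 27 + 90 + 2*9)*((-17)**2*(-1/1887)) = (-25 - 27 + 90 + 18)*(289*(-1/1887)) = 56*(-17/111) = -952/111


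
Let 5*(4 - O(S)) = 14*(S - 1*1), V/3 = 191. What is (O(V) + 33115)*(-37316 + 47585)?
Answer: 1618260903/5 ≈ 3.2365e+8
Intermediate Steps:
V = 573 (V = 3*191 = 573)
O(S) = 34/5 - 14*S/5 (O(S) = 4 - 14*(S - 1*1)/5 = 4 - 14*(S - 1)/5 = 4 - 14*(-1 + S)/5 = 4 - (-14 + 14*S)/5 = 4 + (14/5 - 14*S/5) = 34/5 - 14*S/5)
(O(V) + 33115)*(-37316 + 47585) = ((34/5 - 14/5*573) + 33115)*(-37316 + 47585) = ((34/5 - 8022/5) + 33115)*10269 = (-7988/5 + 33115)*10269 = (157587/5)*10269 = 1618260903/5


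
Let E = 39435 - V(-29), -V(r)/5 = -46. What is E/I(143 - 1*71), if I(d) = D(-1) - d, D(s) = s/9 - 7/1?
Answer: -352845/712 ≈ -495.57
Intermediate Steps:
D(s) = -7 + s/9 (D(s) = s*(⅑) - 7*1 = s/9 - 7 = -7 + s/9)
V(r) = 230 (V(r) = -5*(-46) = 230)
I(d) = -64/9 - d (I(d) = (-7 + (⅑)*(-1)) - d = (-7 - ⅑) - d = -64/9 - d)
E = 39205 (E = 39435 - 1*230 = 39435 - 230 = 39205)
E/I(143 - 1*71) = 39205/(-64/9 - (143 - 1*71)) = 39205/(-64/9 - (143 - 71)) = 39205/(-64/9 - 1*72) = 39205/(-64/9 - 72) = 39205/(-712/9) = 39205*(-9/712) = -352845/712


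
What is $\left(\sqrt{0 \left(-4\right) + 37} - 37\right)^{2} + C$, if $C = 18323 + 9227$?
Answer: $28956 - 74 \sqrt{37} \approx 28506.0$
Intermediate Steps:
$C = 27550$
$\left(\sqrt{0 \left(-4\right) + 37} - 37\right)^{2} + C = \left(\sqrt{0 \left(-4\right) + 37} - 37\right)^{2} + 27550 = \left(\sqrt{0 + 37} - 37\right)^{2} + 27550 = \left(\sqrt{37} - 37\right)^{2} + 27550 = \left(-37 + \sqrt{37}\right)^{2} + 27550 = 27550 + \left(-37 + \sqrt{37}\right)^{2}$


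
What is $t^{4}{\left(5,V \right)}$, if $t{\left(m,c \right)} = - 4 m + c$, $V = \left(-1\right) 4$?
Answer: $331776$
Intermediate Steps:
$V = -4$
$t{\left(m,c \right)} = c - 4 m$
$t^{4}{\left(5,V \right)} = \left(-4 - 20\right)^{4} = \left(-24\right)^{4} = 331776$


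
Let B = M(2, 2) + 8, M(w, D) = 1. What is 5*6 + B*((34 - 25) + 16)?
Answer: 255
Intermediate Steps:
B = 9 (B = 1 + 8 = 9)
5*6 + B*((34 - 25) + 16) = 5*6 + 9*((34 - 25) + 16) = 30 + 9*(9 + 16) = 30 + 9*25 = 30 + 225 = 255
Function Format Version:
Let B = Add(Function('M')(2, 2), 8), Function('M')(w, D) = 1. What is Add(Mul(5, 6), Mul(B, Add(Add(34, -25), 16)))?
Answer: 255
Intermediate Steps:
B = 9 (B = Add(1, 8) = 9)
Add(Mul(5, 6), Mul(B, Add(Add(34, -25), 16))) = Add(Mul(5, 6), Mul(9, Add(Add(34, -25), 16))) = Add(30, Mul(9, Add(9, 16))) = Add(30, Mul(9, 25)) = Add(30, 225) = 255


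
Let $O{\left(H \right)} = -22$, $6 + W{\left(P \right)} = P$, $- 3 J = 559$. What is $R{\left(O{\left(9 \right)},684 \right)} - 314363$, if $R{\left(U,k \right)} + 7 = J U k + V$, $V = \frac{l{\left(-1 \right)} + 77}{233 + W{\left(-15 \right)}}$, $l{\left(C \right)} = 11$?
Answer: $\frac{131947444}{53} \approx 2.4896 \cdot 10^{6}$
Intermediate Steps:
$J = - \frac{559}{3}$ ($J = \left(- \frac{1}{3}\right) 559 = - \frac{559}{3} \approx -186.33$)
$W{\left(P \right)} = -6 + P$
$V = \frac{22}{53}$ ($V = \frac{11 + 77}{233 - 21} = \frac{88}{233 - 21} = \frac{88}{212} = 88 \cdot \frac{1}{212} = \frac{22}{53} \approx 0.41509$)
$R{\left(U,k \right)} = - \frac{349}{53} - \frac{559 U k}{3}$ ($R{\left(U,k \right)} = -7 + \left(- \frac{559 U}{3} k + \frac{22}{53}\right) = -7 - \left(- \frac{22}{53} + \frac{559 U k}{3}\right) = - \frac{349}{53} - \frac{559 U k}{3}$)
$R{\left(O{\left(9 \right)},684 \right)} - 314363 = \left(- \frac{349}{53} - \left(- \frac{12298}{3}\right) 684\right) - 314363 = \left(- \frac{349}{53} + 2803944\right) - 314363 = \frac{148608683}{53} - 314363 = \frac{131947444}{53}$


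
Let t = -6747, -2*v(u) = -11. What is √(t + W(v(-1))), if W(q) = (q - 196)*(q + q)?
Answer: 3*I*√3930/2 ≈ 94.035*I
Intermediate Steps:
v(u) = 11/2 (v(u) = -½*(-11) = 11/2)
W(q) = 2*q*(-196 + q) (W(q) = (-196 + q)*(2*q) = 2*q*(-196 + q))
√(t + W(v(-1))) = √(-6747 + 2*(11/2)*(-196 + 11/2)) = √(-6747 + 2*(11/2)*(-381/2)) = √(-6747 - 4191/2) = √(-17685/2) = 3*I*√3930/2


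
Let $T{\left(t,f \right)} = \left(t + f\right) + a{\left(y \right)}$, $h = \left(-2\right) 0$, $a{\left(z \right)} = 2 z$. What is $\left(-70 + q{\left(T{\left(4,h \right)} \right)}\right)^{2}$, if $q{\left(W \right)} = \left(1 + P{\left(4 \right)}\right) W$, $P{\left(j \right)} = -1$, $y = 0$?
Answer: $4900$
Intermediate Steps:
$h = 0$
$T{\left(t,f \right)} = f + t$ ($T{\left(t,f \right)} = \left(t + f\right) + 2 \cdot 0 = \left(f + t\right) + 0 = f + t$)
$q{\left(W \right)} = 0$ ($q{\left(W \right)} = \left(1 - 1\right) W = 0 W = 0$)
$\left(-70 + q{\left(T{\left(4,h \right)} \right)}\right)^{2} = \left(-70 + 0\right)^{2} = \left(-70\right)^{2} = 4900$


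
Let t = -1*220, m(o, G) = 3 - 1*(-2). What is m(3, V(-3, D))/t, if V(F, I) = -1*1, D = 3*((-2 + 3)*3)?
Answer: -1/44 ≈ -0.022727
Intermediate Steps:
D = 9 (D = 3*(1*3) = 3*3 = 9)
V(F, I) = -1
m(o, G) = 5 (m(o, G) = 3 + 2 = 5)
t = -220
m(3, V(-3, D))/t = 5/(-220) = 5*(-1/220) = -1/44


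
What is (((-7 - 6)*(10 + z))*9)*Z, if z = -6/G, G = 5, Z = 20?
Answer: -20592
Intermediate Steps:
z = -6/5 ≈ -1.2000
(((-7 - 6)*(10 + z))*9)*Z = (((-7 - 6)*(10 - 6/5))*9)*20 = (-13*44/5*9)*20 = -572/5*9*20 = -5148/5*20 = -20592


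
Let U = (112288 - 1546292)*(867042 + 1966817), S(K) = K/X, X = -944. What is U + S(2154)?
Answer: -1918097146758869/472 ≈ -4.0638e+12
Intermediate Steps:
S(K) = -K/944 (S(K) = K/(-944) = K*(-1/944) = -K/944)
U = -4063765141436 (U = -1434004*2833859 = -4063765141436)
U + S(2154) = -4063765141436 - 1/944*2154 = -4063765141436 - 1077/472 = -1918097146758869/472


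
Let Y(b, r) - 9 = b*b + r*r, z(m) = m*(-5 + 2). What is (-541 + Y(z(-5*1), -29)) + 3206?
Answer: 3740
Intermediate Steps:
z(m) = -3*m (z(m) = m*(-3) = -3*m)
Y(b, r) = 9 + b**2 + r**2 (Y(b, r) = 9 + (b*b + r*r) = 9 + (b**2 + r**2) = 9 + b**2 + r**2)
(-541 + Y(z(-5*1), -29)) + 3206 = (-541 + (9 + (-(-15))**2 + (-29)**2)) + 3206 = (-541 + (9 + (-3*(-5))**2 + 841)) + 3206 = (-541 + (9 + 15**2 + 841)) + 3206 = (-541 + (9 + 225 + 841)) + 3206 = (-541 + 1075) + 3206 = 534 + 3206 = 3740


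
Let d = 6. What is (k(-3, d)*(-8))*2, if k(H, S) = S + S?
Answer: -192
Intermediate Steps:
k(H, S) = 2*S
(k(-3, d)*(-8))*2 = ((2*6)*(-8))*2 = (12*(-8))*2 = -96*2 = -192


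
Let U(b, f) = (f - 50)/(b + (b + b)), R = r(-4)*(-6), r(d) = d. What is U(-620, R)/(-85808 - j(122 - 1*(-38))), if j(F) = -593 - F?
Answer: -13/79101150 ≈ -1.6435e-7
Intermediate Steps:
R = 24 (R = -4*(-6) = 24)
U(b, f) = (-50 + f)/(3*b) (U(b, f) = (-50 + f)/(b + 2*b) = (-50 + f)/((3*b)) = (-50 + f)*(1/(3*b)) = (-50 + f)/(3*b))
U(-620, R)/(-85808 - j(122 - 1*(-38))) = ((⅓)*(-50 + 24)/(-620))/(-85808 - (-593 - (122 - 1*(-38)))) = ((⅓)*(-1/620)*(-26))/(-85808 - (-593 - (122 + 38))) = 13/(930*(-85808 - (-593 - 1*160))) = 13/(930*(-85808 - (-593 - 160))) = 13/(930*(-85808 - 1*(-753))) = 13/(930*(-85808 + 753)) = (13/930)/(-85055) = (13/930)*(-1/85055) = -13/79101150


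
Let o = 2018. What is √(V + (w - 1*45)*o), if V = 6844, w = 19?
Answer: 2*I*√11406 ≈ 213.6*I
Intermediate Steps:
√(V + (w - 1*45)*o) = √(6844 + (19 - 1*45)*2018) = √(6844 + (19 - 45)*2018) = √(6844 - 26*2018) = √(6844 - 52468) = √(-45624) = 2*I*√11406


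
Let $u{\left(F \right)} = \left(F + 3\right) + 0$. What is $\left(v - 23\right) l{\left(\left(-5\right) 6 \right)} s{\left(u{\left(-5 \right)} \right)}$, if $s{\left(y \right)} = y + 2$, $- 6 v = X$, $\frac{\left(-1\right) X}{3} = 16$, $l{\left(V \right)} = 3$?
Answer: $0$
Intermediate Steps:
$u{\left(F \right)} = 3 + F$ ($u{\left(F \right)} = \left(3 + F\right) + 0 = 3 + F$)
$X = -48$ ($X = \left(-3\right) 16 = -48$)
$v = 8$ ($v = \left(- \frac{1}{6}\right) \left(-48\right) = 8$)
$s{\left(y \right)} = 2 + y$
$\left(v - 23\right) l{\left(\left(-5\right) 6 \right)} s{\left(u{\left(-5 \right)} \right)} = \left(8 - 23\right) 3 \left(2 + \left(3 - 5\right)\right) = \left(-15\right) 3 \left(2 - 2\right) = \left(-45\right) 0 = 0$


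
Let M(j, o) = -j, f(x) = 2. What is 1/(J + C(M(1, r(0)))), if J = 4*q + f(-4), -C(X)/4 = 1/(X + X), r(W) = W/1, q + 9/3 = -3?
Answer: -1/20 ≈ -0.050000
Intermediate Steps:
q = -6 (q = -3 - 3 = -6)
r(W) = W (r(W) = W*1 = W)
C(X) = -2/X (C(X) = -4/(X + X) = -4*1/(2*X) = -2/X)
J = -22 (J = 4*(-6) + 2 = -24 + 2 = -22)
1/(J + C(M(1, r(0)))) = 1/(-22 - 2/((-1*1))) = 1/(-22 - 2/(-1)) = 1/(-22 - 2*(-1)) = 1/(-22 + 2) = 1/(-20) = -1/20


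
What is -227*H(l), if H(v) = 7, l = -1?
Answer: -1589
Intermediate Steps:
-227*H(l) = -227*7 = -1589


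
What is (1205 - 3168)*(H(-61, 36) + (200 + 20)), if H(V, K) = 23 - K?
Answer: -406341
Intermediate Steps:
(1205 - 3168)*(H(-61, 36) + (200 + 20)) = (1205 - 3168)*((23 - 1*36) + (200 + 20)) = -1963*((23 - 36) + 220) = -1963*(-13 + 220) = -1963*207 = -406341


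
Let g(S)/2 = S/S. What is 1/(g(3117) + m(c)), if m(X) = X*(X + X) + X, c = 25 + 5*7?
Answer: 1/7262 ≈ 0.00013770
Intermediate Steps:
c = 60 (c = 25 + 35 = 60)
g(S) = 2 (g(S) = 2*(S/S) = 2*1 = 2)
m(X) = X + 2*X**2 (m(X) = X*(2*X) + X = 2*X**2 + X = X + 2*X**2)
1/(g(3117) + m(c)) = 1/(2 + 60*(1 + 2*60)) = 1/(2 + 60*(1 + 120)) = 1/(2 + 60*121) = 1/(2 + 7260) = 1/7262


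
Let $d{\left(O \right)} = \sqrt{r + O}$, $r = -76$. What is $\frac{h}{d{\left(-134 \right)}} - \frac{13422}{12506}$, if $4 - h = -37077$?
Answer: $- \frac{6711}{6253} - \frac{37081 i \sqrt{210}}{210} \approx -1.0732 - 2558.8 i$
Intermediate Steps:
$h = 37081$ ($h = 4 - -37077 = 4 + 37077 = 37081$)
$d{\left(O \right)} = \sqrt{-76 + O}$
$\frac{h}{d{\left(-134 \right)}} - \frac{13422}{12506} = \frac{37081}{\sqrt{-76 - 134}} - \frac{13422}{12506} = \frac{37081}{\sqrt{-210}} - \frac{6711}{6253} = \frac{37081}{i \sqrt{210}} - \frac{6711}{6253} = 37081 \left(- \frac{i \sqrt{210}}{210}\right) - \frac{6711}{6253} = - \frac{37081 i \sqrt{210}}{210} - \frac{6711}{6253} = - \frac{6711}{6253} - \frac{37081 i \sqrt{210}}{210}$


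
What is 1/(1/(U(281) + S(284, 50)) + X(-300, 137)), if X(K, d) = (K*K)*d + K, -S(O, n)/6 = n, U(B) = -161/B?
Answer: 84461/1041378791419 ≈ 8.1105e-8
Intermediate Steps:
S(O, n) = -6*n
X(K, d) = K + d*K² (X(K, d) = K²*d + K = d*K² + K = K + d*K²)
1/(1/(U(281) + S(284, 50)) + X(-300, 137)) = 1/(1/(-161/281 - 6*50) - 300*(1 - 300*137)) = 1/(1/(-161*1/281 - 300) - 300*(1 - 41100)) = 1/(1/(-161/281 - 300) - 300*(-41099)) = 1/(1/(-84461/281) + 12329700) = 1/(-281/84461 + 12329700) = 1/(1041378791419/84461) = 84461/1041378791419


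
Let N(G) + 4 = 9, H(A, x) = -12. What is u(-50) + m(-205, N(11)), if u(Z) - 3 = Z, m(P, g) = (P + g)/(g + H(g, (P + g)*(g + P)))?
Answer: -129/7 ≈ -18.429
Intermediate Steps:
N(G) = 5 (N(G) = -4 + 9 = 5)
m(P, g) = (P + g)/(-12 + g) (m(P, g) = (P + g)/(g - 12) = (P + g)/(-12 + g))
u(Z) = 3 + Z
u(-50) + m(-205, N(11)) = (3 - 50) + (-205 + 5)/(-12 + 5) = -47 - 200/(-7) = -47 - ⅐*(-200) = -47 + 200/7 = -129/7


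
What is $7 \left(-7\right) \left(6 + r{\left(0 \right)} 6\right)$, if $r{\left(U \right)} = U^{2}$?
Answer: $-294$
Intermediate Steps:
$7 \left(-7\right) \left(6 + r{\left(0 \right)} 6\right) = 7 \left(-7\right) \left(6 + 0^{2} \cdot 6\right) = - 49 \left(6 + 0 \cdot 6\right) = - 49 \left(6 + 0\right) = \left(-49\right) 6 = -294$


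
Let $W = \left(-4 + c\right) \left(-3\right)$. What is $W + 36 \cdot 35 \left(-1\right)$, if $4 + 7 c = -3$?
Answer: $-1245$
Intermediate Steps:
$c = -1$ ($c = - \frac{4}{7} + \frac{1}{7} \left(-3\right) = - \frac{4}{7} - \frac{3}{7} = -1$)
$W = 15$ ($W = \left(-4 - 1\right) \left(-3\right) = \left(-5\right) \left(-3\right) = 15$)
$W + 36 \cdot 35 \left(-1\right) = 15 + 36 \cdot 35 \left(-1\right) = 15 + 36 \left(-35\right) = 15 - 1260 = -1245$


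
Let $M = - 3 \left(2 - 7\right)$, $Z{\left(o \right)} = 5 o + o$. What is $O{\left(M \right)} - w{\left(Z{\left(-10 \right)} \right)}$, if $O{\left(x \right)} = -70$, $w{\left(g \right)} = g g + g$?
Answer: $-3610$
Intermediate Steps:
$Z{\left(o \right)} = 6 o$
$w{\left(g \right)} = g + g^{2}$ ($w{\left(g \right)} = g^{2} + g = g + g^{2}$)
$M = 15$ ($M = \left(-3\right) \left(-5\right) = 15$)
$O{\left(M \right)} - w{\left(Z{\left(-10 \right)} \right)} = -70 - 6 \left(-10\right) \left(1 + 6 \left(-10\right)\right) = -70 - - 60 \left(1 - 60\right) = -70 - \left(-60\right) \left(-59\right) = -70 - 3540 = -3610$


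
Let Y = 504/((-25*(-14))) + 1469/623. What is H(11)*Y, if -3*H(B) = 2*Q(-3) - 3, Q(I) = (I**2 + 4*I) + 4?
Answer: 59153/46725 ≈ 1.2660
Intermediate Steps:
Q(I) = 4 + I**2 + 4*I
H(B) = 1/3 (H(B) = -(2*(4 + (-3)**2 + 4*(-3)) - 3)/3 = -(2*(4 + 9 - 12) - 3)/3 = -(2*1 - 3)/3 = -(2 - 3)/3 = -1/3*(-1) = 1/3)
Y = 59153/15575 (Y = 504/350 + 1469*(1/623) = 504*(1/350) + 1469/623 = 36/25 + 1469/623 = 59153/15575 ≈ 3.7979)
H(11)*Y = (1/3)*(59153/15575) = 59153/46725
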